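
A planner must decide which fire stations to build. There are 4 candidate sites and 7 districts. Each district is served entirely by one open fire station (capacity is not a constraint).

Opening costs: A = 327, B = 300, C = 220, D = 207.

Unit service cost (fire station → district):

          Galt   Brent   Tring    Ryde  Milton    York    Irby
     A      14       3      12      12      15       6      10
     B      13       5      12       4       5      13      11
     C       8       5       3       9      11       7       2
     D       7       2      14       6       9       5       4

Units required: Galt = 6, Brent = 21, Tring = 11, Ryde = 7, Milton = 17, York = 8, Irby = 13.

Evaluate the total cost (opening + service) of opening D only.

Each district is assigned to its cheapest site among the open ones.
{D}: Galt→D 7·6=42, Brent→D 2·21=42, Tring→D 14·11=154, Ryde→D 6·7=42, Milton→D 9·17=153, York→D 5·8=40, Irby→D 4·13=52. Service 525; fixed 207; total 732.

Total cost: 732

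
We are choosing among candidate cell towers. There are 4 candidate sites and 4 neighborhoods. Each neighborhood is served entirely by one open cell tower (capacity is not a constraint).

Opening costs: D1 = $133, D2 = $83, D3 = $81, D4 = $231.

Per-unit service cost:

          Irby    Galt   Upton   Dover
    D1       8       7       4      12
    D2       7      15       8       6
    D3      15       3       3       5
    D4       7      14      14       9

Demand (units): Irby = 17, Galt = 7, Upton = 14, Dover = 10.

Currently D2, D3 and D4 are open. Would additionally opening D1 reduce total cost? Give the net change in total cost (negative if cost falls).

Current service cost with {D2, D3, D4}: 232.
Adding D1: each neighborhood re-picks its cheapest; new service cost 232, saving 0.
Extra fixed cost: 133. Net change = 133 − 0 = 133.
(Totals: 627 → 760.)

No — net change +133 (cost rises by 133).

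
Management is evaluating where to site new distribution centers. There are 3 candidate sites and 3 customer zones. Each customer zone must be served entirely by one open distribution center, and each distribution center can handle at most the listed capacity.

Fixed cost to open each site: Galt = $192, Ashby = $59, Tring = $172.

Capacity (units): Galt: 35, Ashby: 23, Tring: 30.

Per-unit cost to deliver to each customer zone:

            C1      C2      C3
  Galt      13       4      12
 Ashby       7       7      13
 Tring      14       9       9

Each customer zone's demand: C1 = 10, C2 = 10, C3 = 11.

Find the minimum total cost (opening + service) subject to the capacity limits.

Open {Ashby, Tring}: C1→Ashby 7·10=70, C2→Ashby 7·10=70, C3→Tring 9·11=99.
Loads: Ashby carries 20/23, Tring carries 11/30. Service 239; fixed 231; total 470.
Next best feasible plan costs 490.

Minimum total cost: 470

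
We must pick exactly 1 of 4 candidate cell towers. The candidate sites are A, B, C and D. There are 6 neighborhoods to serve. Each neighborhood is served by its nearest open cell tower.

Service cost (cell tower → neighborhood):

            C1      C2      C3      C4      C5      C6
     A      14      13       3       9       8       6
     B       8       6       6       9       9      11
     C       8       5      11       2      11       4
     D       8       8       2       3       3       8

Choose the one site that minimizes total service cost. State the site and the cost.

Choose D only; total service cost 32.

With exactly 1 open, each neighborhood uses its cheapest among the chosen.
{D}: C1→D 8, C2→D 8, C3→D 2, C4→D 3, C5→D 3, C6→D 8. Service cost 32.
{C}: service cost 41
{B}: service cost 49
Among all 4 size-1 choices, {D} is lowest.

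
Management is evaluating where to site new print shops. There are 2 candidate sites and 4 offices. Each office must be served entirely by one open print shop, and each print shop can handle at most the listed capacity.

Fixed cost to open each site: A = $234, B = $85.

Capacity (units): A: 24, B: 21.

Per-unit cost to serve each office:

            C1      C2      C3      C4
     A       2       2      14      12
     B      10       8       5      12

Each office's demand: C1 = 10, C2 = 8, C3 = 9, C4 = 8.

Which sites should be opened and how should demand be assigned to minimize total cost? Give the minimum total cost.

Open {A, B}: C1→A 2·10=20, C2→A 2·8=16, C3→B 5·9=45, C4→B 12·8=96.
Loads: A carries 18/24, B carries 17/21. Service 177; fixed 319; total 496.
Next best feasible plan costs 544.

Minimum total cost: 496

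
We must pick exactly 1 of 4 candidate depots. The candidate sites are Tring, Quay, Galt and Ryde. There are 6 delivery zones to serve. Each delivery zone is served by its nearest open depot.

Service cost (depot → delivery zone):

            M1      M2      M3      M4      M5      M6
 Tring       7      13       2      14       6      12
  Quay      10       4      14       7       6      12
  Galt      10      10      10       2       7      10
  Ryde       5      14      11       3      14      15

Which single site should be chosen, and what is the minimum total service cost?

With exactly 1 open, each delivery zone uses its cheapest among the chosen.
{Galt}: M1→Galt 10, M2→Galt 10, M3→Galt 10, M4→Galt 2, M5→Galt 7, M6→Galt 10. Service cost 49.
{Quay}: service cost 53
{Tring}: service cost 54
Among all 4 size-1 choices, {Galt} is lowest.

Choose Galt only; total service cost 49.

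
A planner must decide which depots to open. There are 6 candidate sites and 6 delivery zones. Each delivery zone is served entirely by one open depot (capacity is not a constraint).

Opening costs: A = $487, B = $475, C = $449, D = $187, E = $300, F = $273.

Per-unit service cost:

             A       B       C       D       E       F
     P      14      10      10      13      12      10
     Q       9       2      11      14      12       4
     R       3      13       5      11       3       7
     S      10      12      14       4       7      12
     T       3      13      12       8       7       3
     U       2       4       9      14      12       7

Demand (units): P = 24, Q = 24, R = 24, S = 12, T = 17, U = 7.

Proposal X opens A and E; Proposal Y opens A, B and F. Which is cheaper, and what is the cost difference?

Proposal X: {A, E}: P→E 12·24=288, Q→A 9·24=216, R→A 3·24=72, S→E 7·12=84, T→A 3·17=51, U→A 2·7=14. Service 725; fixed 787; total 1512.
Proposal Y: {A, B, F}: P→B 10·24=240, Q→B 2·24=48, R→A 3·24=72, S→A 10·12=120, T→A 3·17=51, U→A 2·7=14. Service 545; fixed 1235; total 1780.
Difference: |1512 − 1780| = 268.

Proposal X is cheaper by 268.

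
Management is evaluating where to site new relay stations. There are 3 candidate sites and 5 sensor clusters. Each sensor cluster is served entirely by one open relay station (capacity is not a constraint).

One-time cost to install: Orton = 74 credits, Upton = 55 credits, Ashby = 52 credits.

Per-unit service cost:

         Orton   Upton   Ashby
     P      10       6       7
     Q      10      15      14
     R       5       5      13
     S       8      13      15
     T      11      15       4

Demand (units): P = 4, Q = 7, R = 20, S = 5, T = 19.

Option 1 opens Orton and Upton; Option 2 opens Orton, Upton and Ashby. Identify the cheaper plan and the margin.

Option 1: {Orton, Upton}: P→Upton 6·4=24, Q→Orton 10·7=70, R→Orton 5·20=100, S→Orton 8·5=40, T→Orton 11·19=209. Service 443; fixed 129; total 572.
Option 2: {Orton, Upton, Ashby}: P→Upton 6·4=24, Q→Orton 10·7=70, R→Orton 5·20=100, S→Orton 8·5=40, T→Ashby 4·19=76. Service 310; fixed 181; total 491.
Difference: |572 − 491| = 81.

Option 2 is cheaper by 81.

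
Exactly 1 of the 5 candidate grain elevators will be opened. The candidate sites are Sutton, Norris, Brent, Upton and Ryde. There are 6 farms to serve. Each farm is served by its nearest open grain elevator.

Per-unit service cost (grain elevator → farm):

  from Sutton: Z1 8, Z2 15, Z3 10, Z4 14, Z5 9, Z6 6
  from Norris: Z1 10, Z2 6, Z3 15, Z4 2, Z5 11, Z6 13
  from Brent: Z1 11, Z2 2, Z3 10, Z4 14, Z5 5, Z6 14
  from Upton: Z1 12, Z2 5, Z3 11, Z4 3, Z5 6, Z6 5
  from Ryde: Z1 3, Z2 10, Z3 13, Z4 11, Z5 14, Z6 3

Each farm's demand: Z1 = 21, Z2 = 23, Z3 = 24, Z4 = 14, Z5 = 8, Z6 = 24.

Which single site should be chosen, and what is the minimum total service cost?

Choose Upton only; total service cost 841.

With exactly 1 open, each farm uses its cheapest among the chosen.
{Upton}: Z1→Upton 12·21=252, Z2→Upton 5·23=115, Z3→Upton 11·24=264, Z4→Upton 3·14=42, Z5→Upton 6·8=48, Z6→Upton 5·24=120. Service cost 841.
{Ryde}: service cost 943
{Brent}: service cost 1089
Among all 5 size-1 choices, {Upton} is lowest.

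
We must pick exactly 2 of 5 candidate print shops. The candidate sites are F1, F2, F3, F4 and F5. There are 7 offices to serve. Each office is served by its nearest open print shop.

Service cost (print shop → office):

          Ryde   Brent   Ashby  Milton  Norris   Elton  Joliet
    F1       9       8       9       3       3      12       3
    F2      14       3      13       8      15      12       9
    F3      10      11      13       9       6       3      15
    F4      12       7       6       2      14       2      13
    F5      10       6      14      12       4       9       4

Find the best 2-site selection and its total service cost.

Choose F1 and F4; total service cost 32.

With exactly 2 open, each office uses its cheapest among the chosen.
{F1, F4}: Ryde→F1 9, Brent→F4 7, Ashby→F4 6, Milton→F4 2, Norris→F1 3, Elton→F4 2, Joliet→F1 3. Service cost 32.
{F4, F5}: service cost 34
{F1, F3}: service cost 38
Among all 10 size-2 choices, {F1, F4} is lowest.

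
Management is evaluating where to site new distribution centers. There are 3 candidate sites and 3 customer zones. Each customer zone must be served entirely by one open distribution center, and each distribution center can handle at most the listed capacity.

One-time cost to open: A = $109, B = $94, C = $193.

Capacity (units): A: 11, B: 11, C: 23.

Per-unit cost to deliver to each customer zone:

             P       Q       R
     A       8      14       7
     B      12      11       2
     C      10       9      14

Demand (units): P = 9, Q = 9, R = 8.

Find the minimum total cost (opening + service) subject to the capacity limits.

Minimum total cost: 474

Open {B, C}: P→C 10·9=90, Q→C 9·9=81, R→B 2·8=16.
Loads: B carries 8/11, C carries 18/23. Service 187; fixed 287; total 474.
Next best feasible plan costs 529.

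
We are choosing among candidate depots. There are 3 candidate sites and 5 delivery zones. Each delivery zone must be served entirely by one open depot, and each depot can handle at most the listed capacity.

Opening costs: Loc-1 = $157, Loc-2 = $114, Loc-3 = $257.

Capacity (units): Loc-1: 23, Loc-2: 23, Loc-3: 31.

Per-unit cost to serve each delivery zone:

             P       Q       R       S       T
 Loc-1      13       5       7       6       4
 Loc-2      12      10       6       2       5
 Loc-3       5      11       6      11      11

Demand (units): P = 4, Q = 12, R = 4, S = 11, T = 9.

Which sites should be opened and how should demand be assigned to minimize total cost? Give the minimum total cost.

Minimum total cost: 461

Open {Loc-1, Loc-2}: P→Loc-2 12·4=48, Q→Loc-1 5·12=60, R→Loc-2 6·4=24, S→Loc-2 2·11=22, T→Loc-1 4·9=36.
Loads: Loc-1 carries 21/23, Loc-2 carries 19/23. Service 190; fixed 271; total 461.
Next best feasible plan costs 478.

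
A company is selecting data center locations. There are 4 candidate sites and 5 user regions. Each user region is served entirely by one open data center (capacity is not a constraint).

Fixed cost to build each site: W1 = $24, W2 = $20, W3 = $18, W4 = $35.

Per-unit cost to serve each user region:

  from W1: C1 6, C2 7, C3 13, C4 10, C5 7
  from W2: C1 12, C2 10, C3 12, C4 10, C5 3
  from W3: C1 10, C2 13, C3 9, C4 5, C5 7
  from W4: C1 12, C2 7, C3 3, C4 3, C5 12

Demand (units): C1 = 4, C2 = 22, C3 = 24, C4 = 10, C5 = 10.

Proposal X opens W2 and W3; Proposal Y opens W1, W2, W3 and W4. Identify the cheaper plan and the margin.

Proposal Y is cheaper by 187.

Proposal X: {W2, W3}: C1→W3 10·4=40, C2→W2 10·22=220, C3→W3 9·24=216, C4→W3 5·10=50, C5→W2 3·10=30. Service 556; fixed 38; total 594.
Proposal Y: {W1, W2, W3, W4}: C1→W1 6·4=24, C2→W1 7·22=154, C3→W4 3·24=72, C4→W4 3·10=30, C5→W2 3·10=30. Service 310; fixed 97; total 407.
Difference: |594 − 407| = 187.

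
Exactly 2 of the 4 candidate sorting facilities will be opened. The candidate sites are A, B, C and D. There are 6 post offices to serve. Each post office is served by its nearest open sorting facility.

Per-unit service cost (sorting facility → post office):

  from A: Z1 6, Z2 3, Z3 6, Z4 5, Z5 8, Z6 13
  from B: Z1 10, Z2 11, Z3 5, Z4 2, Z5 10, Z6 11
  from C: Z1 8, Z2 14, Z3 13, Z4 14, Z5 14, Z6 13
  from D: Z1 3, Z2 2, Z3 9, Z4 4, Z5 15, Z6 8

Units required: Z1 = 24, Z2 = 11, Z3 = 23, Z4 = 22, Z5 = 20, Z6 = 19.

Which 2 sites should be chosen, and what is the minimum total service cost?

With exactly 2 open, each post office uses its cheapest among the chosen.
{B, D}: Z1→D 3·24=72, Z2→D 2·11=22, Z3→B 5·23=115, Z4→B 2·22=44, Z5→B 10·20=200, Z6→D 8·19=152. Service cost 605.
{A, D}: service cost 632
{A, B}: service cost 705
Among all 6 size-2 choices, {B, D} is lowest.

Choose B and D; total service cost 605.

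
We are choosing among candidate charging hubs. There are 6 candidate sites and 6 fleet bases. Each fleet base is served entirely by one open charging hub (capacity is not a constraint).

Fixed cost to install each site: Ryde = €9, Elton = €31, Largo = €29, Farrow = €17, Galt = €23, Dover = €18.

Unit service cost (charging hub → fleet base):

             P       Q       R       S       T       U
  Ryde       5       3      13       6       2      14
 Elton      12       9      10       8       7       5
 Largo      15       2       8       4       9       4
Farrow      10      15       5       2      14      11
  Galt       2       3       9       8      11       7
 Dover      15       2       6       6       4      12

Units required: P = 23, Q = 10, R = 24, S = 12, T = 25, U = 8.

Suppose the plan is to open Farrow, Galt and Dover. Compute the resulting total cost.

Total cost: 424

Each fleet base is assigned to its cheapest site among the open ones.
{Farrow, Galt, Dover}: P→Galt 2·23=46, Q→Dover 2·10=20, R→Farrow 5·24=120, S→Farrow 2·12=24, T→Dover 4·25=100, U→Galt 7·8=56. Service 366; fixed 58; total 424.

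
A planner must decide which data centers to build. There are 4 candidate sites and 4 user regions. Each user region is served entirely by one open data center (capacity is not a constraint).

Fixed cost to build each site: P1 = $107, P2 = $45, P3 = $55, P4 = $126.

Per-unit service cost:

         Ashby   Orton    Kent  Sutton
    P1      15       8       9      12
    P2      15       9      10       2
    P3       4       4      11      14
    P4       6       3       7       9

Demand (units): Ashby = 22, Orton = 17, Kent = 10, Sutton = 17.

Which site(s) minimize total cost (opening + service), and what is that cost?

For any fixed open set, each user region goes to its cheapest open site; total = fixed + service.
{P2, P3}: Ashby→P3 4·22=88, Orton→P3 4·17=68, Kent→P2 10·10=100, Sutton→P2 2·17=34. Service 290; fixed 100; total 390.
{P2, P4}: Ashby→P4 6·22=132, Orton→P4 3·17=51, Kent→P4 7·10=70, Sutton→P2 2·17=34. Service 287; fixed 171; total 458.
{P2, P3, P4}: service 243 + fixed 226 = 469
{P1, P2, P3, P4}: Ashby→P3 4·22=88, Orton→P4 3·17=51, Kent→P4 7·10=70, Sutton→P2 2·17=34. Service 243; fixed 333; total 576.
No other subset beats 390.

Open P2 and P3; minimum total cost 390.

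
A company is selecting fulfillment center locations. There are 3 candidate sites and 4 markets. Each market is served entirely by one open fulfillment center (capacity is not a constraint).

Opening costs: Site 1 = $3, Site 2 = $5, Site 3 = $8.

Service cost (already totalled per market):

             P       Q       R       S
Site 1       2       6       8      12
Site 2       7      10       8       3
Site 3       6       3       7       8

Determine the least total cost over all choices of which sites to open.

For any fixed open set, each market goes to its cheapest open site; total = fixed + service.
{Site 1, Site 2}: P→Site 1 2, Q→Site 1 6, R→Site 1 8, S→Site 2 3. Service 19; fixed 8; total 27.
{Site 1}: service 28 + fixed 3 = 31
{Site 1, Site 2, Site 3}: P→Site 1 2, Q→Site 3 3, R→Site 3 7, S→Site 2 3. Service 15; fixed 16; total 31.
No other subset beats 27.

Minimum total cost: 27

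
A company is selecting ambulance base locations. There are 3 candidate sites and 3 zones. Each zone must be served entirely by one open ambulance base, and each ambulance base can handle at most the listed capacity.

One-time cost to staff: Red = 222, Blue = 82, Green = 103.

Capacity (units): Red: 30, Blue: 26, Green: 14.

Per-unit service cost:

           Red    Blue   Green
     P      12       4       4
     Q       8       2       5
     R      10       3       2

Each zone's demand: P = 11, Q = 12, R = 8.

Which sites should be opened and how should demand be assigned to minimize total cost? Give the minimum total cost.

Minimum total cost: 269

Open {Blue, Green}: P→Blue 4·11=44, Q→Blue 2·12=24, R→Green 2·8=16.
Loads: Blue carries 23/26, Green carries 8/14. Service 84; fixed 185; total 269.
Next best feasible plan costs 277.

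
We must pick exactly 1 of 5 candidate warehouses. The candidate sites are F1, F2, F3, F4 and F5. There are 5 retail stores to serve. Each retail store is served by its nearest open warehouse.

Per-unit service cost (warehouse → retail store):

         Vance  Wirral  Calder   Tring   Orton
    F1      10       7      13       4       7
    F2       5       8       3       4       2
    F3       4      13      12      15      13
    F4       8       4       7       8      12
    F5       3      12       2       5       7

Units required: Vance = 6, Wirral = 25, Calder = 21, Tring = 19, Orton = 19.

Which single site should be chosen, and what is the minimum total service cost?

Choose F2 only; total service cost 407.

With exactly 1 open, each retail store uses its cheapest among the chosen.
{F2}: Vance→F2 5·6=30, Wirral→F2 8·25=200, Calder→F2 3·21=63, Tring→F2 4·19=76, Orton→F2 2·19=38. Service cost 407.
{F5}: service cost 588
{F4}: service cost 675
Among all 5 size-1 choices, {F2} is lowest.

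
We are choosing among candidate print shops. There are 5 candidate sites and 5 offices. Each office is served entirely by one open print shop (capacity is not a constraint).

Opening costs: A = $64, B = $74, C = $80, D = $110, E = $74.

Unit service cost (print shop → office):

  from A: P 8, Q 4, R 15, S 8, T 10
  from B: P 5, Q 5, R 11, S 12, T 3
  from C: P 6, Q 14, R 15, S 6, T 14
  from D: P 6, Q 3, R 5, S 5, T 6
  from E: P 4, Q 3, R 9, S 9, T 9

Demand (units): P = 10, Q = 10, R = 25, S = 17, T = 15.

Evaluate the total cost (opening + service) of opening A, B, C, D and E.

Total cost: 727

Each office is assigned to its cheapest site among the open ones.
{A, B, C, D, E}: P→E 4·10=40, Q→D 3·10=30, R→D 5·25=125, S→D 5·17=85, T→B 3·15=45. Service 325; fixed 402; total 727.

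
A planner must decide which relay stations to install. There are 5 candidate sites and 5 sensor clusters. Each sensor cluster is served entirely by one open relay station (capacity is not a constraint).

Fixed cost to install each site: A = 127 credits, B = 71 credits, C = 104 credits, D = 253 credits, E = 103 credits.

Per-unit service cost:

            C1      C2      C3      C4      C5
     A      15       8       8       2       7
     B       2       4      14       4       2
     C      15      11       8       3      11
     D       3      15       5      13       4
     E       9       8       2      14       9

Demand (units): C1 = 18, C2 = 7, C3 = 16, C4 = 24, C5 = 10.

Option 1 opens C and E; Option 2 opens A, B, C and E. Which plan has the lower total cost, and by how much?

Option 1: {C, E}: C1→E 9·18=162, C2→E 8·7=56, C3→E 2·16=32, C4→C 3·24=72, C5→E 9·10=90. Service 412; fixed 207; total 619.
Option 2: {A, B, C, E}: C1→B 2·18=36, C2→B 4·7=28, C3→E 2·16=32, C4→A 2·24=48, C5→B 2·10=20. Service 164; fixed 405; total 569.
Difference: |619 − 569| = 50.

Option 2 is cheaper by 50.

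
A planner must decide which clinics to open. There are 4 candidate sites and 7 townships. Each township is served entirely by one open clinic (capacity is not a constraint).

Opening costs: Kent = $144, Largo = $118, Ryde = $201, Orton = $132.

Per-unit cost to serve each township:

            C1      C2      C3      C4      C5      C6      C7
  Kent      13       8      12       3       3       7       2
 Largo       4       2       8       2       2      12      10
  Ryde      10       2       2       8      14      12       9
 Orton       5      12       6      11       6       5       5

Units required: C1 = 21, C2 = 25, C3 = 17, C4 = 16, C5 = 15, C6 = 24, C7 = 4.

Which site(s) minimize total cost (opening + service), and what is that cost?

For any fixed open set, each township goes to its cheapest open site; total = fixed + service.
{Largo, Orton}: C1→Largo 4·21=84, C2→Largo 2·25=50, C3→Orton 6·17=102, C4→Largo 2·16=32, C5→Largo 2·15=30, C6→Orton 5·24=120, C7→Orton 5·4=20. Service 438; fixed 250; total 688.
{Kent, Largo}: service 508 + fixed 262 = 770
{Largo}: C1→Largo 4·21=84, C2→Largo 2·25=50, C3→Largo 8·17=136, C4→Largo 2·16=32, C5→Largo 2·15=30, C6→Largo 12·24=288, C7→Largo 10·4=40. Service 660; fixed 118; total 778.
{Kent, Largo, Ryde, Orton}: C1→Largo 4·21=84, C2→Largo 2·25=50, C3→Ryde 2·17=34, C4→Largo 2·16=32, C5→Largo 2·15=30, C6→Orton 5·24=120, C7→Kent 2·4=8. Service 358; fixed 595; total 953.
(All 15 nonempty subsets were checked; Largo and Orton is lowest.)

Open Largo and Orton; minimum total cost 688.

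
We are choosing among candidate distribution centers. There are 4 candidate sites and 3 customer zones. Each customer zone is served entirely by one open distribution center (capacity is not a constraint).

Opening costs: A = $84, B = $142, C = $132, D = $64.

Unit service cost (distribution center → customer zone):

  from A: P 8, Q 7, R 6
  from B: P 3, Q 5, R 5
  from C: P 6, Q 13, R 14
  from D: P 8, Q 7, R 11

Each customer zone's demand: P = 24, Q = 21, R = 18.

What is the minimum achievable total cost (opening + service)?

Minimum total cost: 409

For any fixed open set, each customer zone goes to its cheapest open site; total = fixed + service.
{B}: P→B 3·24=72, Q→B 5·21=105, R→B 5·18=90. Service 267; fixed 142; total 409.
{B, D}: service 267 + fixed 206 = 473
{A, B}: service 267 + fixed 226 = 493
{A, B, C, D}: service 267 + fixed 422 = 689
No other subset beats 409.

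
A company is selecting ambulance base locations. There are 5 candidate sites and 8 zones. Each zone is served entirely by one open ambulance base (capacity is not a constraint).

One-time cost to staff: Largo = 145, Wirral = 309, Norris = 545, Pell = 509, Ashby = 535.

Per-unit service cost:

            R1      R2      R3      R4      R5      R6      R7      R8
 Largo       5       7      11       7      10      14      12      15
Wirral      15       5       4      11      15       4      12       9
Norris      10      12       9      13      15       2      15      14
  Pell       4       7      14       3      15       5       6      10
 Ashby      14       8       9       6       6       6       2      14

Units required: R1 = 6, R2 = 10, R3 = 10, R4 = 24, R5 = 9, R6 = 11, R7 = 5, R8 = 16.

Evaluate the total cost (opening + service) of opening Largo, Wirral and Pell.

Each zone is assigned to its cheapest site among the open ones.
{Largo, Wirral, Pell}: R1→Pell 4·6=24, R2→Wirral 5·10=50, R3→Wirral 4·10=40, R4→Pell 3·24=72, R5→Largo 10·9=90, R6→Wirral 4·11=44, R7→Pell 6·5=30, R8→Wirral 9·16=144. Service 494; fixed 963; total 1457.

Total cost: 1457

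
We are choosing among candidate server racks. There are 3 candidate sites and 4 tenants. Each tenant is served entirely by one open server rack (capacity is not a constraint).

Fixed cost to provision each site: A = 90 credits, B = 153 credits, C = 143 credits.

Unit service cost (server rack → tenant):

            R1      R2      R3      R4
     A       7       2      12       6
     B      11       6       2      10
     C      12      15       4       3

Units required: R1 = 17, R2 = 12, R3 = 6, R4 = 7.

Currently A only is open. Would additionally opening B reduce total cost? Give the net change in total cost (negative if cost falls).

No — net change +93 (cost rises by 93).

Current service cost with {A}: 257.
Adding B: each tenant re-picks its cheapest; new service cost 197, saving 60.
Extra fixed cost: 153. Net change = 153 − 60 = 93.
(Totals: 347 → 440.)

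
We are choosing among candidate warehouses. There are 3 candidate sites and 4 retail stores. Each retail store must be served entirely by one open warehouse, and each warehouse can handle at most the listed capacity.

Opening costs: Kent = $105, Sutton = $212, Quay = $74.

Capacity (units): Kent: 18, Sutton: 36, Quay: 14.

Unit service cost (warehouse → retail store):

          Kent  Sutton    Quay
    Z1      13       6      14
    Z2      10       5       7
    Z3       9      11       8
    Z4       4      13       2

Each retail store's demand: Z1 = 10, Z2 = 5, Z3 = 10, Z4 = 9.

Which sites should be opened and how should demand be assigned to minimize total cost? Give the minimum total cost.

Open {Sutton, Quay}: Z1→Sutton 6·10=60, Z2→Sutton 5·5=25, Z3→Sutton 11·10=110, Z4→Quay 2·9=18.
Loads: Sutton carries 25/36, Quay carries 9/14. Service 213; fixed 286; total 499.
Next best feasible plan costs 509.

Minimum total cost: 499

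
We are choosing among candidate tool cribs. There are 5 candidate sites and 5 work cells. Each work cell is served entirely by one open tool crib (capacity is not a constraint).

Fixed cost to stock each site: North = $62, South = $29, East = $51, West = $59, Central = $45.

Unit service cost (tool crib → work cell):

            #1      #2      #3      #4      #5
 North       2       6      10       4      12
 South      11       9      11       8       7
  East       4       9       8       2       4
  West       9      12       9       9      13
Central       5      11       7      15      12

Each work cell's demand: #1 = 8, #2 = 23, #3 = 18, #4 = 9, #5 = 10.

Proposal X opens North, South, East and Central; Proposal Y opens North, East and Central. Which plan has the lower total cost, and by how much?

Proposal X: {North, South, East, Central}: #1→North 2·8=16, #2→North 6·23=138, #3→Central 7·18=126, #4→East 2·9=18, #5→East 4·10=40. Service 338; fixed 187; total 525.
Proposal Y: {North, East, Central}: #1→North 2·8=16, #2→North 6·23=138, #3→Central 7·18=126, #4→East 2·9=18, #5→East 4·10=40. Service 338; fixed 158; total 496.
Difference: |525 − 496| = 29.

Proposal Y is cheaper by 29.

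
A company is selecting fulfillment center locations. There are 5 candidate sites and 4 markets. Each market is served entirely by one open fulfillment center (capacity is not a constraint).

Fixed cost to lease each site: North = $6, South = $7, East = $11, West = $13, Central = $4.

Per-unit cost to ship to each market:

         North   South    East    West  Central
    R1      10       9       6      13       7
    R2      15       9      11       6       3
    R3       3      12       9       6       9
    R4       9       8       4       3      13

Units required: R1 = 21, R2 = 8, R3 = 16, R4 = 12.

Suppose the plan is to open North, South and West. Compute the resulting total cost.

Total cost: 347

Each market is assigned to its cheapest site among the open ones.
{North, South, West}: R1→South 9·21=189, R2→West 6·8=48, R3→North 3·16=48, R4→West 3·12=36. Service 321; fixed 26; total 347.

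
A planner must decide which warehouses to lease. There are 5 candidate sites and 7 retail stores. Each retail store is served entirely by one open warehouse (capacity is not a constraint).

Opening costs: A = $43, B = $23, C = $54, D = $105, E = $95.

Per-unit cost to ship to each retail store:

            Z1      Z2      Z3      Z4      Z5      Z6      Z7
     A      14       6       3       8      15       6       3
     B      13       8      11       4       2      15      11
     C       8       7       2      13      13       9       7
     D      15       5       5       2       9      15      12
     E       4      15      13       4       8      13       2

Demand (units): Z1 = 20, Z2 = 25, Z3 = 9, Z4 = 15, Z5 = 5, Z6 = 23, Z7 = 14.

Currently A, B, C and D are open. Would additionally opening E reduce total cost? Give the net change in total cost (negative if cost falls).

Current service cost with {A, B, C, D}: 523.
Adding E: each retail store re-picks its cheapest; new service cost 429, saving 94.
Extra fixed cost: 95. Net change = 95 − 94 = 1.
(Totals: 748 → 749.)

No — net change +1 (cost rises by 1).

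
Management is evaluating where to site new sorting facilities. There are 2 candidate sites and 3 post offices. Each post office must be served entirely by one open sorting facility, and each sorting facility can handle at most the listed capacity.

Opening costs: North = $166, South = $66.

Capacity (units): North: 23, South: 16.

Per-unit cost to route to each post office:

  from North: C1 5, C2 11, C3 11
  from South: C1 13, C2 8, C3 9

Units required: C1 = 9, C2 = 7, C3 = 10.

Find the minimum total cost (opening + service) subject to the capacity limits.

Open {North, South}: C1→North 5·9=45, C2→South 8·7=56, C3→North 11·10=110.
Loads: North carries 19/23, South carries 7/16. Service 211; fixed 232; total 443.
Next best feasible plan costs 444.

Minimum total cost: 443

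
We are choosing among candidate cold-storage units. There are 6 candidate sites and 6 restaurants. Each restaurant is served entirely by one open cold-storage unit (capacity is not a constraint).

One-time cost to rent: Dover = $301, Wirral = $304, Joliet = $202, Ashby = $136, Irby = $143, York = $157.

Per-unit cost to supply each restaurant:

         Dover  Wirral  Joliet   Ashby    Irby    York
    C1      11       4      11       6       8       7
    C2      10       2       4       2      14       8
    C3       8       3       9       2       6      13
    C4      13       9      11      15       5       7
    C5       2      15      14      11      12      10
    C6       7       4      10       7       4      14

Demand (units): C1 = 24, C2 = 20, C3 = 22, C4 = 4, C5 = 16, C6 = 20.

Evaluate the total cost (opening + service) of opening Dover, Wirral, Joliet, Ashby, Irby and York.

Each restaurant is assigned to its cheapest site among the open ones.
{Dover, Wirral, Joliet, Ashby, Irby, York}: C1→Wirral 4·24=96, C2→Wirral 2·20=40, C3→Ashby 2·22=44, C4→Irby 5·4=20, C5→Dover 2·16=32, C6→Wirral 4·20=80. Service 312; fixed 1243; total 1555.

Total cost: 1555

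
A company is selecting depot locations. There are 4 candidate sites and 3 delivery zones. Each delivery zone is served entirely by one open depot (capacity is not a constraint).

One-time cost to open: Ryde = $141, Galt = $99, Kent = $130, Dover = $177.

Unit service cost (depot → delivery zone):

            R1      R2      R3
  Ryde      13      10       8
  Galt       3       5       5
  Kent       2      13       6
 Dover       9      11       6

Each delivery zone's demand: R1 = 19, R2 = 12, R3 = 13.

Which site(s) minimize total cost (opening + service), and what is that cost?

For any fixed open set, each delivery zone goes to its cheapest open site; total = fixed + service.
{Galt}: R1→Galt 3·19=57, R2→Galt 5·12=60, R3→Galt 5·13=65. Service 182; fixed 99; total 281.
{Galt, Kent}: service 163 + fixed 229 = 392
{Kent}: service 272 + fixed 130 = 402
{Ryde, Galt, Kent, Dover}: service 163 + fixed 547 = 710
No other subset beats 281.

Open Galt only; minimum total cost 281.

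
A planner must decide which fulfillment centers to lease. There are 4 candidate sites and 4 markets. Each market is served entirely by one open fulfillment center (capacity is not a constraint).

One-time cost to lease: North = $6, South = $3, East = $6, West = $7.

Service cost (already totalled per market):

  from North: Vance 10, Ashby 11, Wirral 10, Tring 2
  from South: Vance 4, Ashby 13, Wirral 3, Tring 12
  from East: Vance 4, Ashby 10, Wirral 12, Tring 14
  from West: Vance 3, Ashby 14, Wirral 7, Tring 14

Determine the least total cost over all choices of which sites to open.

For any fixed open set, each market goes to its cheapest open site; total = fixed + service.
{North, South}: Vance→South 4, Ashby→North 11, Wirral→South 3, Tring→North 2. Service 20; fixed 9; total 29.
{North, South, East}: service 19 + fixed 15 = 34
{North, South, West}: service 19 + fixed 16 = 35
{North, South, East, West}: service 18 + fixed 22 = 40
(All 15 nonempty subsets were checked; North and South is lowest.)

Minimum total cost: 29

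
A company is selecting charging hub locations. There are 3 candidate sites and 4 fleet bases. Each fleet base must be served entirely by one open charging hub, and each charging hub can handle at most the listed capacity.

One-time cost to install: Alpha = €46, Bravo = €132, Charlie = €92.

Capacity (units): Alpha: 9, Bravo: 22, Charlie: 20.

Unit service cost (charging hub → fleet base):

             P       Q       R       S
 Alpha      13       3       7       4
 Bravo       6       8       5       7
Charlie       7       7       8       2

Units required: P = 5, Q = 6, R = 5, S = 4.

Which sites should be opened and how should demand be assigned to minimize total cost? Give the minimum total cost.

Minimum total cost: 217

Open {Charlie}: P→Charlie 7·5=35, Q→Charlie 7·6=42, R→Charlie 8·5=40, S→Charlie 2·4=8.
Loads: Charlie carries 20/20. Service 125; fixed 92; total 217.
Next best feasible plan costs 239.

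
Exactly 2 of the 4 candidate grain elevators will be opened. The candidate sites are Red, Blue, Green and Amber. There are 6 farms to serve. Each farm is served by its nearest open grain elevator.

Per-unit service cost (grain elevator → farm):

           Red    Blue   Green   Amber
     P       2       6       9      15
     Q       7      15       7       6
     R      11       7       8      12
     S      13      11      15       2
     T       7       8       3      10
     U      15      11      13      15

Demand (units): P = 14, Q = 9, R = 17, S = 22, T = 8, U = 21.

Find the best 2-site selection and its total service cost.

Choose Blue and Amber; total service cost 596.

With exactly 2 open, each farm uses its cheapest among the chosen.
{Blue, Amber}: P→Blue 6·14=84, Q→Amber 6·9=54, R→Blue 7·17=119, S→Amber 2·22=44, T→Blue 8·8=64, U→Blue 11·21=231. Service cost 596.
{Green, Amber}: service cost 657
{Red, Amber}: service cost 684
Among all 6 size-2 choices, {Blue, Amber} is lowest.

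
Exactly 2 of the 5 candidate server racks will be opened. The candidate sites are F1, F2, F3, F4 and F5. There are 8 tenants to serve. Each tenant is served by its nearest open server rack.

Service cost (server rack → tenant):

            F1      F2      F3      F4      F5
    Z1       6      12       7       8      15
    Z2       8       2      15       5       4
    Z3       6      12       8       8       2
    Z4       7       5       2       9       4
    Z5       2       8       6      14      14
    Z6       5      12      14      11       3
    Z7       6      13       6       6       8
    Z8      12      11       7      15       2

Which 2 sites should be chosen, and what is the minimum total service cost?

With exactly 2 open, each tenant uses its cheapest among the chosen.
{F1, F5}: Z1→F1 6, Z2→F5 4, Z3→F5 2, Z4→F5 4, Z5→F1 2, Z6→F5 3, Z7→F1 6, Z8→F5 2. Service cost 29.
{F3, F5}: service cost 32
{F2, F5}: service cost 41
Among all 10 size-2 choices, {F1, F5} is lowest.

Choose F1 and F5; total service cost 29.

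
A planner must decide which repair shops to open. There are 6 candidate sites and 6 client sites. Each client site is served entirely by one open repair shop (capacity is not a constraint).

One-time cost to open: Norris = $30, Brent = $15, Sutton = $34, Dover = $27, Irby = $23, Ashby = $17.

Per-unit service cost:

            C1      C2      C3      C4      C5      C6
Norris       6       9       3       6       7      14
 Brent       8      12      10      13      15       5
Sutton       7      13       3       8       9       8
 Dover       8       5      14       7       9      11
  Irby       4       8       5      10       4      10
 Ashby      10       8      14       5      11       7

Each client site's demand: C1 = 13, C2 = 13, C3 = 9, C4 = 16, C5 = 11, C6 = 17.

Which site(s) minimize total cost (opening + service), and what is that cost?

For any fixed open set, each client site goes to its cheapest open site; total = fixed + service.
{Brent, Dover, Irby, Ashby}: C1→Irby 4·13=52, C2→Dover 5·13=65, C3→Irby 5·9=45, C4→Ashby 5·16=80, C5→Irby 4·11=44, C6→Brent 5·17=85. Service 371; fixed 82; total 453.
{Norris, Brent, Dover, Irby}: service 369 + fixed 95 = 464
{Norris, Brent, Dover, Irby, Ashby}: C1→Irby 4·13=52, C2→Dover 5·13=65, C3→Norris 3·9=27, C4→Ashby 5·16=80, C5→Irby 4·11=44, C6→Brent 5·17=85. Service 353; fixed 112; total 465.
{Norris, Brent, Sutton, Dover, Irby, Ashby}: service 353 + fixed 146 = 499
No other subset beats 453.

Open Brent, Dover, Irby and Ashby; minimum total cost 453.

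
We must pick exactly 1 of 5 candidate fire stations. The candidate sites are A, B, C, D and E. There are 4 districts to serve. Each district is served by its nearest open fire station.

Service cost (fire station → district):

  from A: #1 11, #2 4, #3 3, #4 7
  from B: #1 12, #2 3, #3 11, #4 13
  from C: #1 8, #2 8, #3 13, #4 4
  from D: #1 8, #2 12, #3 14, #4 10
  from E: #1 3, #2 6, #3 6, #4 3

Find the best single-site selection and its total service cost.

With exactly 1 open, each district uses its cheapest among the chosen.
{E}: #1→E 3, #2→E 6, #3→E 6, #4→E 3. Service cost 18.
{A}: service cost 25
{C}: service cost 33
Among all 5 size-1 choices, {E} is lowest.

Choose E only; total service cost 18.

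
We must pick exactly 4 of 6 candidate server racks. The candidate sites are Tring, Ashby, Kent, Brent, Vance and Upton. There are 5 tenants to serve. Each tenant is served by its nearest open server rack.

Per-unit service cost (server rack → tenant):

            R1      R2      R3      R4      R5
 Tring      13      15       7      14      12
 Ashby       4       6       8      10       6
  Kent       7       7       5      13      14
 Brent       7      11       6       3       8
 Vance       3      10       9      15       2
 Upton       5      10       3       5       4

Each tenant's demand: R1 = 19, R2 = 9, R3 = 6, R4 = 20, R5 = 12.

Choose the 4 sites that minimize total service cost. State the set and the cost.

Choose Ashby, Brent, Vance and Upton; total service cost 213.

With exactly 4 open, each tenant uses its cheapest among the chosen.
{Ashby, Brent, Vance, Upton}: R1→Vance 3·19=57, R2→Ashby 6·9=54, R3→Upton 3·6=18, R4→Brent 3·20=60, R5→Vance 2·12=24. Service cost 213.
{Kent, Brent, Vance, Upton}: service cost 222
{Ashby, Kent, Brent, Vance}: service cost 225
Among all 15 size-4 choices, {Ashby, Brent, Vance, Upton} is lowest.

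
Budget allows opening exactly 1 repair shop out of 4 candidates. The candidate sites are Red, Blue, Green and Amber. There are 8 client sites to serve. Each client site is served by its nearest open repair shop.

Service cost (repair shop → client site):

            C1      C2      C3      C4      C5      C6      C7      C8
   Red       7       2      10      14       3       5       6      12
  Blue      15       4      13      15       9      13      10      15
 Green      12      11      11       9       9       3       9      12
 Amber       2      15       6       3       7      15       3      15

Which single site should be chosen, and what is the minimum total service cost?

With exactly 1 open, each client site uses its cheapest among the chosen.
{Red}: C1→Red 7, C2→Red 2, C3→Red 10, C4→Red 14, C5→Red 3, C6→Red 5, C7→Red 6, C8→Red 12. Service cost 59.
{Amber}: service cost 66
{Green}: service cost 76
Among all 4 size-1 choices, {Red} is lowest.

Choose Red only; total service cost 59.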